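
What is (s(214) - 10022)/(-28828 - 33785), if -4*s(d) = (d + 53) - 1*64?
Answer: 40291/250452 ≈ 0.16087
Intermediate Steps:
s(d) = 11/4 - d/4 (s(d) = -((d + 53) - 1*64)/4 = -((53 + d) - 64)/4 = -(-11 + d)/4 = 11/4 - d/4)
(s(214) - 10022)/(-28828 - 33785) = ((11/4 - ¼*214) - 10022)/(-28828 - 33785) = ((11/4 - 107/2) - 10022)/(-62613) = (-203/4 - 10022)*(-1/62613) = -40291/4*(-1/62613) = 40291/250452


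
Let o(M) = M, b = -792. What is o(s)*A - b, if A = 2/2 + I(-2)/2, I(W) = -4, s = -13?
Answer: 805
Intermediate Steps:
A = -1 (A = 2/2 - 4/2 = 2*(1/2) - 4*1/2 = 1 - 2 = -1)
o(s)*A - b = -13*(-1) - 1*(-792) = 13 + 792 = 805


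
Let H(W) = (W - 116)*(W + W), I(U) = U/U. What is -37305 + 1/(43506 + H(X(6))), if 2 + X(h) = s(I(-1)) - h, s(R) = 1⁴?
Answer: -1687230539/45228 ≈ -37305.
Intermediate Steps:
I(U) = 1
s(R) = 1
X(h) = -1 - h (X(h) = -2 + (1 - h) = -1 - h)
H(W) = 2*W*(-116 + W) (H(W) = (-116 + W)*(2*W) = 2*W*(-116 + W))
-37305 + 1/(43506 + H(X(6))) = -37305 + 1/(43506 + 2*(-1 - 1*6)*(-116 + (-1 - 1*6))) = -37305 + 1/(43506 + 2*(-1 - 6)*(-116 + (-1 - 6))) = -37305 + 1/(43506 + 2*(-7)*(-116 - 7)) = -37305 + 1/(43506 + 2*(-7)*(-123)) = -37305 + 1/(43506 + 1722) = -37305 + 1/45228 = -1687230539/45228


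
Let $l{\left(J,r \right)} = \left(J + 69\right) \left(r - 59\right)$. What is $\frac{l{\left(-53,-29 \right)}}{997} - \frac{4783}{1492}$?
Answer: $- \frac{6869387}{1487524} \approx -4.618$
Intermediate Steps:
$l{\left(J,r \right)} = \left(-59 + r\right) \left(69 + J\right)$ ($l{\left(J,r \right)} = \left(69 + J\right) \left(-59 + r\right) = \left(-59 + r\right) \left(69 + J\right)$)
$\frac{l{\left(-53,-29 \right)}}{997} - \frac{4783}{1492} = \frac{-4071 - -3127 + 69 \left(-29\right) - -1537}{997} - \frac{4783}{1492} = \left(-4071 + 3127 - 2001 + 1537\right) \frac{1}{997} - \frac{4783}{1492} = \left(-1408\right) \frac{1}{997} - \frac{4783}{1492} = - \frac{1408}{997} - \frac{4783}{1492} = - \frac{6869387}{1487524}$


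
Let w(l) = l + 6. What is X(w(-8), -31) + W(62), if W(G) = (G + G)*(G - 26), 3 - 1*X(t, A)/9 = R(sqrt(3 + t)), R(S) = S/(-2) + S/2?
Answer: 4491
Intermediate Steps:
w(l) = 6 + l
R(S) = 0 (R(S) = S*(-1/2) + S*(1/2) = -S/2 + S/2 = 0)
X(t, A) = 27 (X(t, A) = 27 - 9*0 = 27 + 0 = 27)
W(G) = 2*G*(-26 + G) (W(G) = (2*G)*(-26 + G) = 2*G*(-26 + G))
X(w(-8), -31) + W(62) = 27 + 2*62*(-26 + 62) = 27 + 2*62*36 = 27 + 4464 = 4491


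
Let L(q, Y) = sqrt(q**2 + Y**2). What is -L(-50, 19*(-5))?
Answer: -5*sqrt(461) ≈ -107.35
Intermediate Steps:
L(q, Y) = sqrt(Y**2 + q**2)
-L(-50, 19*(-5)) = -sqrt((19*(-5))**2 + (-50)**2) = -sqrt((-95)**2 + 2500) = -sqrt(9025 + 2500) = -sqrt(11525) = -5*sqrt(461)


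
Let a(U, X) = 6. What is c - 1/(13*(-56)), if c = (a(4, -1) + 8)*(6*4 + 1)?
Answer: 254801/728 ≈ 350.00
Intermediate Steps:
c = 350 (c = (6 + 8)*(6*4 + 1) = 14*(24 + 1) = 14*25 = 350)
c - 1/(13*(-56)) = 350 - 1/(13*(-56)) = 350 - 1/(-728) = 350 - 1*(-1/728) = 350 + 1/728 = 254801/728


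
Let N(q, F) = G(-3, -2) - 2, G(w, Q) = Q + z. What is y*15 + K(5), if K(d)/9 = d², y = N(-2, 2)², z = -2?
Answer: 765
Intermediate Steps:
G(w, Q) = -2 + Q (G(w, Q) = Q - 2 = -2 + Q)
N(q, F) = -6 (N(q, F) = (-2 - 2) - 2 = -4 - 2 = -6)
y = 36 (y = (-6)² = 36)
K(d) = 9*d²
y*15 + K(5) = 36*15 + 9*5² = 540 + 9*25 = 540 + 225 = 765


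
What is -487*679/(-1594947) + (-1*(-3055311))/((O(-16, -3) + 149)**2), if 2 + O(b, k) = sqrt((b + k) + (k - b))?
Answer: 14*(-116195301008*I + 2314711*sqrt(6))/(1594947*(-7201*I + 98*sqrt(6))) ≈ 141.48 - 4.7094*I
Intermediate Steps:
O(b, k) = -2 + sqrt(2)*sqrt(k) (O(b, k) = -2 + sqrt((b + k) + (k - b)) = -2 + sqrt(2*k) = -2 + sqrt(2)*sqrt(k))
-487*679/(-1594947) + (-1*(-3055311))/((O(-16, -3) + 149)**2) = -487*679/(-1594947) + (-1*(-3055311))/(((-2 + sqrt(2)*sqrt(-3)) + 149)**2) = -330673*(-1/1594947) + 3055311/(((-2 + sqrt(2)*(I*sqrt(3))) + 149)**2) = 330673/1594947 + 3055311/(((-2 + I*sqrt(6)) + 149)**2) = 330673/1594947 + 3055311/((147 + I*sqrt(6))**2) = 330673/1594947 + 3055311/(147 + I*sqrt(6))**2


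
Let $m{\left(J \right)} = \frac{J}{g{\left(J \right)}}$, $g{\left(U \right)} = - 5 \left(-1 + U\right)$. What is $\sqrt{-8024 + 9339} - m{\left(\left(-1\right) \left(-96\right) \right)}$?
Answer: $\frac{96}{475} + \sqrt{1315} \approx 36.465$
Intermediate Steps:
$g{\left(U \right)} = 5 - 5 U$
$m{\left(J \right)} = \frac{J}{5 - 5 J}$
$\sqrt{-8024 + 9339} - m{\left(\left(-1\right) \left(-96\right) \right)} = \sqrt{-8024 + 9339} - - \frac{\left(-1\right) \left(-96\right)}{-5 + 5 \left(\left(-1\right) \left(-96\right)\right)} = \sqrt{1315} - \left(-1\right) 96 \frac{1}{-5 + 5 \cdot 96} = \sqrt{1315} - \left(-1\right) 96 \frac{1}{-5 + 480} = \sqrt{1315} - \left(-1\right) 96 \cdot \frac{1}{475} = \sqrt{1315} - - \frac{96}{475} = \sqrt{1315} + \frac{96}{475} = \frac{96}{475} + \sqrt{1315}$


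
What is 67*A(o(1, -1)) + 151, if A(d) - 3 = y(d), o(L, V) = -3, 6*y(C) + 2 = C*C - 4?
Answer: 771/2 ≈ 385.50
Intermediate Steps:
y(C) = -1 + C²/6 (y(C) = -⅓ + (C*C - 4)/6 = -⅓ + (C² - 4)/6 = -⅓ + (-4 + C²)/6 = -⅓ + (-⅔ + C²/6) = -1 + C²/6)
A(d) = 2 + d²/6 (A(d) = 3 + (-1 + d²/6) = 2 + d²/6)
67*A(o(1, -1)) + 151 = 67*(2 + (⅙)*(-3)²) + 151 = 67*(2 + (⅙)*9) + 151 = 67*(2 + 3/2) + 151 = 67*(7/2) + 151 = 469/2 + 151 = 771/2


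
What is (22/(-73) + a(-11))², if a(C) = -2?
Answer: 28224/5329 ≈ 5.2963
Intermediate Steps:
(22/(-73) + a(-11))² = (22/(-73) - 2)² = (22*(-1/73) - 2)² = (-22/73 - 2)² = (-168/73)² = 28224/5329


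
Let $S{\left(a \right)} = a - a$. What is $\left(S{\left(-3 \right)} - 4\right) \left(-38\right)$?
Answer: $152$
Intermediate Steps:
$S{\left(a \right)} = 0$
$\left(S{\left(-3 \right)} - 4\right) \left(-38\right) = \left(0 - 4\right) \left(-38\right) = \left(-4\right) \left(-38\right) = 152$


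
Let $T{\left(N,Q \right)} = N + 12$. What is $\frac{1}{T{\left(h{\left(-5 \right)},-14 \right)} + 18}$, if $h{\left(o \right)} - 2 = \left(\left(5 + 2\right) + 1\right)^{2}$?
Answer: $\frac{1}{96} \approx 0.010417$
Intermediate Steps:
$h{\left(o \right)} = 66$ ($h{\left(o \right)} = 2 + \left(\left(5 + 2\right) + 1\right)^{2} = 2 + \left(7 + 1\right)^{2} = 2 + 8^{2} = 2 + 64 = 66$)
$T{\left(N,Q \right)} = 12 + N$
$\frac{1}{T{\left(h{\left(-5 \right)},-14 \right)} + 18} = \frac{1}{\left(12 + 66\right) + 18} = \frac{1}{78 + 18} = \frac{1}{96}$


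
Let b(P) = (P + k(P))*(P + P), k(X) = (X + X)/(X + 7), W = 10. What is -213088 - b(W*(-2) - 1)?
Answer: -213844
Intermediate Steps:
k(X) = 2*X/(7 + X) (k(X) = (2*X)/(7 + X) = 2*X/(7 + X))
b(P) = 2*P*(P + 2*P/(7 + P)) (b(P) = (P + 2*P/(7 + P))*(P + P) = (P + 2*P/(7 + P))*(2*P) = 2*P*(P + 2*P/(7 + P)))
-213088 - b(W*(-2) - 1) = -213088 - 2*(10*(-2) - 1)²*(9 + (10*(-2) - 1))/(7 + (10*(-2) - 1)) = -213088 - 2*(-20 - 1)²*(9 + (-20 - 1))/(7 + (-20 - 1)) = -213088 - 2*(-21)²*(9 - 21)/(7 - 21) = -213088 - 2*441*(-12)/(-14) = -213088 - 2*441*(-1)*(-12)/14 = -213088 - 1*756 = -213088 - 756 = -213844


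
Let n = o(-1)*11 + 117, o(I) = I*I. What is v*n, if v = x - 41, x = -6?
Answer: -6016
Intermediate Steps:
o(I) = I²
v = -47 (v = -6 - 41 = -47)
n = 128 (n = (-1)²*11 + 117 = 1*11 + 117 = 11 + 117 = 128)
v*n = -47*128 = -6016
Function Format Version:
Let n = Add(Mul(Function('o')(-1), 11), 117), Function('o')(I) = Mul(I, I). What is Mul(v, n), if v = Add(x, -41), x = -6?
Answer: -6016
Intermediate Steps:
Function('o')(I) = Pow(I, 2)
v = -47 (v = Add(-6, -41) = -47)
n = 128 (n = Add(Mul(Pow(-1, 2), 11), 117) = Add(Mul(1, 11), 117) = Add(11, 117) = 128)
Mul(v, n) = Mul(-47, 128) = -6016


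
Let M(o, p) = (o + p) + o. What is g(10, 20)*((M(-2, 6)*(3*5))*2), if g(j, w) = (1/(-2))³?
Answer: -15/2 ≈ -7.5000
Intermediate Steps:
M(o, p) = p + 2*o
g(j, w) = -⅛ (g(j, w) = (-½)³ = -⅛)
g(10, 20)*((M(-2, 6)*(3*5))*2) = -(6 + 2*(-2))*(3*5)*2/8 = -(6 - 4)*15*2/8 = -2*15*2/8 = -15*2/4 = -⅛*60 = -15/2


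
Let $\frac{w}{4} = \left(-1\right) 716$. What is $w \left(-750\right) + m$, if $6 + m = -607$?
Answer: $2147387$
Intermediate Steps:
$m = -613$ ($m = -6 - 607 = -613$)
$w = -2864$ ($w = 4 \left(\left(-1\right) 716\right) = 4 \left(-716\right) = -2864$)
$w \left(-750\right) + m = \left(-2864\right) \left(-750\right) - 613 = 2148000 - 613 = 2147387$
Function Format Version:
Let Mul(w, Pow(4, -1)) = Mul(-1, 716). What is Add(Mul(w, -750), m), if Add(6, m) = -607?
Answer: 2147387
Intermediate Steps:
m = -613 (m = Add(-6, -607) = -613)
w = -2864 (w = Mul(4, Mul(-1, 716)) = Mul(4, -716) = -2864)
Add(Mul(w, -750), m) = Add(Mul(-2864, -750), -613) = Add(2148000, -613) = 2147387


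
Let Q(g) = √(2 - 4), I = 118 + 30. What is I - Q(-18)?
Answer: 148 - I*√2 ≈ 148.0 - 1.4142*I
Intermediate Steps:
I = 148
Q(g) = I*√2 (Q(g) = √(-2) = I*√2)
I - Q(-18) = 148 - I*√2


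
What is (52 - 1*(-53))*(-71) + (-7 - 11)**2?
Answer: -7131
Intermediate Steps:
(52 - 1*(-53))*(-71) + (-7 - 11)**2 = (52 + 53)*(-71) + (-18)**2 = 105*(-71) + 324 = -7455 + 324 = -7131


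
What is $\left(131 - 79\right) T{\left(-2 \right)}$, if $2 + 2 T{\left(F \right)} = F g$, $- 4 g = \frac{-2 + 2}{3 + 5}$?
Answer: $-52$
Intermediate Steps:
$g = 0$ ($g = - \frac{\left(-2 + 2\right) \frac{1}{3 + 5}}{4} = - \frac{0 \cdot \frac{1}{8}}{4} = \left(- \frac{1}{4}\right) 0 = 0$)
$T{\left(F \right)} = -1$ ($T{\left(F \right)} = -1 + \frac{F 0}{2} = -1 + \frac{1}{2} \cdot 0 = -1 + 0 = -1$)
$\left(131 - 79\right) T{\left(-2 \right)} = \left(131 - 79\right) \left(-1\right) = 52 \left(-1\right) = -52$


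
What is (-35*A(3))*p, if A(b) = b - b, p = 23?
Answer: 0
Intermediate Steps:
A(b) = 0
(-35*A(3))*p = -35*0*23 = 0*23 = 0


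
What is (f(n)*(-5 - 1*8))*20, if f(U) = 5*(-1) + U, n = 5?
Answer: 0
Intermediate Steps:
f(U) = -5 + U
(f(n)*(-5 - 1*8))*20 = ((-5 + 5)*(-5 - 1*8))*20 = (0*(-5 - 8))*20 = (0*(-13))*20 = 0*20 = 0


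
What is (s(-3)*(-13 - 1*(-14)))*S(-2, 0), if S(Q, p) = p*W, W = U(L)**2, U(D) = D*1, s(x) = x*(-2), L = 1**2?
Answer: 0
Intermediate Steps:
L = 1
s(x) = -2*x
U(D) = D
W = 1 (W = 1**2 = 1)
S(Q, p) = p (S(Q, p) = p*1 = p)
(s(-3)*(-13 - 1*(-14)))*S(-2, 0) = ((-2*(-3))*(-13 - 1*(-14)))*0 = (6*(-13 + 14))*0 = (6*1)*0 = 6*0 = 0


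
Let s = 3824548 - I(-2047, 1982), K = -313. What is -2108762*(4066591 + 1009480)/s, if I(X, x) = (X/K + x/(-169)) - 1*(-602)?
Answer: -566221423367093494/202275545985 ≈ -2.7993e+6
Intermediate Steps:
I(X, x) = 602 - x/169 - X/313 (I(X, x) = (X/(-313) + x/(-169)) - 1*(-602) = (X*(-1/313) + x*(-1/169)) + 602 = (-X/313 - x/169) + 602 = (-x/169 - X/313) + 602 = 602 - x/169 - X/313)
s = 202275545985/52897 (s = 3824548 - (602 - 1/169*1982 - 1/313*(-2047)) = 3824548 - (602 - 1982/169 + 2047/313) = 3824548 - 1*31569571/52897 = 3824548 - 31569571/52897 = 202275545985/52897 ≈ 3.8240e+6)
-2108762*(4066591 + 1009480)/s = -2108762/(202275545985/(52897*(4066591 + 1009480))) = -2108762/((202275545985/52897)/5076071) = -2108762/((202275545985/52897)*(1/5076071)) = -2108762/202275545985/268508927687 = -2108762*268508927687/202275545985 = -566221423367093494/202275545985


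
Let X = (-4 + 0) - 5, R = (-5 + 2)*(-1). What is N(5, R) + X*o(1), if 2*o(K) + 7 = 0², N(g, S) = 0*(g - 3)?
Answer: 63/2 ≈ 31.500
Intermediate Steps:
R = 3 (R = -3*(-1) = 3)
N(g, S) = 0 (N(g, S) = 0*(-3 + g) = 0)
X = -9 (X = -4 - 5 = -9)
o(K) = -7/2 (o(K) = -7/2 + (½)*0² = -7/2 + (½)*0 = -7/2 + 0 = -7/2)
N(5, R) + X*o(1) = 0 - 9*(-7/2) = 0 + 63/2 = 63/2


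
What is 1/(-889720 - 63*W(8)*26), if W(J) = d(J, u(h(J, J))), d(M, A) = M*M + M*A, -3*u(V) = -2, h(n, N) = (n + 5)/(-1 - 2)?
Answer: -1/1003288 ≈ -9.9672e-7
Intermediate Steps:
h(n, N) = -5/3 - n/3 (h(n, N) = (5 + n)/(-3) = (5 + n)*(-1/3) = -5/3 - n/3)
u(V) = 2/3 (u(V) = -1/3*(-2) = 2/3)
d(M, A) = M**2 + A*M
W(J) = J*(2/3 + J)
1/(-889720 - 63*W(8)*26) = 1/(-889720 - 21*8*(2 + 3*8)*26) = 1/(-889720 - 21*8*(2 + 24)*26) = 1/(-889720 - 21*8*26*26) = 1/(-889720 - 63*208/3*26) = 1/(-889720 - 4368*26) = 1/(-889720 - 113568) = 1/(-1003288) = -1/1003288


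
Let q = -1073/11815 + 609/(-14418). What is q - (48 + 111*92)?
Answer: -582600006683/56782890 ≈ -10260.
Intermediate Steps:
q = -7555283/56782890 (q = -1073*1/11815 + 609*(-1/14418) = -1073/11815 - 203/4806 = -7555283/56782890 ≈ -0.13306)
q - (48 + 111*92) = -7555283/56782890 - (48 + 111*92) = -7555283/56782890 - (48 + 10212) = -7555283/56782890 - 1*10260 = -7555283/56782890 - 10260 = -582600006683/56782890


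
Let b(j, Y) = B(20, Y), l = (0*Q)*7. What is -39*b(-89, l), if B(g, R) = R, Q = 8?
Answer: 0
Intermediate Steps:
l = 0 (l = (0*8)*7 = 0*7 = 0)
b(j, Y) = Y
-39*b(-89, l) = -39*0 = 0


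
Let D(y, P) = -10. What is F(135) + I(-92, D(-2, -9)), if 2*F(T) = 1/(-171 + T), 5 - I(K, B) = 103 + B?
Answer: -6337/72 ≈ -88.014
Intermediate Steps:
I(K, B) = -98 - B (I(K, B) = 5 - (103 + B) = 5 + (-103 - B) = -98 - B)
F(T) = 1/(2*(-171 + T))
F(135) + I(-92, D(-2, -9)) = 1/(2*(-171 + 135)) + (-98 - 1*(-10)) = (½)/(-36) + (-98 + 10) = (½)*(-1/36) - 88 = -1/72 - 88 = -6337/72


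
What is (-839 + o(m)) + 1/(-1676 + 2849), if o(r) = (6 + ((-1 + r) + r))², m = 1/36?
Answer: -103049897/126684 ≈ -813.44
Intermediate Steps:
m = 1/36 ≈ 0.027778
o(r) = (5 + 2*r)² (o(r) = (6 + (-1 + 2*r))² = (5 + 2*r)²)
(-839 + o(m)) + 1/(-1676 + 2849) = (-839 + (5 + 2*(1/36))²) + 1/(-1676 + 2849) = (-839 + (5 + 1/18)²) + 1/1173 = (-839 + (91/18)²) + 1/1173 = (-839 + 8281/324) + 1/1173 = -263555/324 + 1/1173 = -103049897/126684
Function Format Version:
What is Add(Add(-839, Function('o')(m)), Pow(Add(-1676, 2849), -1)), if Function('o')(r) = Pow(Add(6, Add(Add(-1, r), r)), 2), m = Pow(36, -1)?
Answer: Rational(-103049897, 126684) ≈ -813.44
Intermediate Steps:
m = Rational(1, 36) ≈ 0.027778
Function('o')(r) = Pow(Add(5, Mul(2, r)), 2) (Function('o')(r) = Pow(Add(6, Add(-1, Mul(2, r))), 2) = Pow(Add(5, Mul(2, r)), 2))
Add(Add(-839, Function('o')(m)), Pow(Add(-1676, 2849), -1)) = Add(Add(-839, Pow(Add(5, Mul(2, Rational(1, 36))), 2)), Pow(Add(-1676, 2849), -1)) = Add(Add(-839, Pow(Add(5, Rational(1, 18)), 2)), Pow(1173, -1)) = Add(Add(-839, Pow(Rational(91, 18), 2)), Rational(1, 1173)) = Add(Add(-839, Rational(8281, 324)), Rational(1, 1173)) = Add(Rational(-263555, 324), Rational(1, 1173)) = Rational(-103049897, 126684)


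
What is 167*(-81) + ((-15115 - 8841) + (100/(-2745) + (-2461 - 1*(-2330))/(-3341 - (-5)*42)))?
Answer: -64430231578/1718919 ≈ -37483.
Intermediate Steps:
167*(-81) + ((-15115 - 8841) + (100/(-2745) + (-2461 - 1*(-2330))/(-3341 - (-5)*42))) = -13527 + (-23956 + (100*(-1/2745) + (-2461 + 2330)/(-3341 - 1*(-210)))) = -13527 + (-23956 + (-20/549 - 131/(-3341 + 210))) = -13527 + (-23956 + (-20/549 - 131/(-3131))) = -13527 + (-23956 + (-20/549 - 131*(-1/3131))) = -13527 + (-23956 + (-20/549 + 131/3131)) = -13527 + (-23956 + 9299/1718919) = -13527 - 41178414265/1718919 = -64430231578/1718919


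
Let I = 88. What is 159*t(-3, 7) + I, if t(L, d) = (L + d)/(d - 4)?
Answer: 300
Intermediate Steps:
t(L, d) = (L + d)/(-4 + d)
159*t(-3, 7) + I = 159*((-3 + 7)/(-4 + 7)) + 88 = 159*(4/3) + 88 = 212 + 88 = 300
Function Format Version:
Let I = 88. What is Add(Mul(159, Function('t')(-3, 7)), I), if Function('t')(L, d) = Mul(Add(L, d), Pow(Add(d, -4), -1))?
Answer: 300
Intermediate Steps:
Function('t')(L, d) = Mul(Pow(Add(-4, d), -1), Add(L, d)) (Function('t')(L, d) = Mul(Add(L, d), Pow(Add(-4, d), -1)) = Mul(Pow(Add(-4, d), -1), Add(L, d)))
Add(Mul(159, Function('t')(-3, 7)), I) = Add(Mul(159, Mul(Pow(Add(-4, 7), -1), Add(-3, 7))), 88) = Add(Mul(159, Mul(Pow(3, -1), 4)), 88) = Add(Mul(159, Mul(Rational(1, 3), 4)), 88) = Add(Mul(159, Rational(4, 3)), 88) = Add(212, 88) = 300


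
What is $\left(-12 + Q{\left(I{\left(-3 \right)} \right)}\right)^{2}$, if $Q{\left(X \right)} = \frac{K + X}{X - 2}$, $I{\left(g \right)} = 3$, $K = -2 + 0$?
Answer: $121$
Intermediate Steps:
$K = -2$
$Q{\left(X \right)} = 1$ ($Q{\left(X \right)} = \frac{-2 + X}{X - 2} = \frac{-2 + X}{-2 + X} = 1$)
$\left(-12 + Q{\left(I{\left(-3 \right)} \right)}\right)^{2} = \left(-12 + 1\right)^{2} = \left(-11\right)^{2} = 121$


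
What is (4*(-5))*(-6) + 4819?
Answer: 4939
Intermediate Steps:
(4*(-5))*(-6) + 4819 = -20*(-6) + 4819 = 120 + 4819 = 4939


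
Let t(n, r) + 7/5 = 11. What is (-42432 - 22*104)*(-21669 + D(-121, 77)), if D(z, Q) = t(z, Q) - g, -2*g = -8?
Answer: 968787248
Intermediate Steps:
t(n, r) = 48/5 (t(n, r) = -7/5 + 11 = 48/5)
g = 4 (g = -½*(-8) = 4)
D(z, Q) = 28/5 (D(z, Q) = 48/5 - 1*4 = 48/5 - 4 = 28/5)
(-42432 - 22*104)*(-21669 + D(-121, 77)) = (-42432 - 22*104)*(-21669 + 28/5) = (-42432 - 2288)*(-108317/5) = -44720*(-108317/5) = 968787248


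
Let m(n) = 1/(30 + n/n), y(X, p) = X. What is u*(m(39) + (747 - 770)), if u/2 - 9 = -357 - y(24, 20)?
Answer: 17088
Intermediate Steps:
m(n) = 1/31 (m(n) = 1/(30 + 1) = 1/31)
u = -744 (u = 18 + 2*(-357 - 1*24) = 18 + 2*(-357 - 24) = 18 + 2*(-381) = 18 - 762 = -744)
u*(m(39) + (747 - 770)) = -744*(1/31 + (747 - 770)) = -744*(1/31 - 23) = -744*(-712/31) = 17088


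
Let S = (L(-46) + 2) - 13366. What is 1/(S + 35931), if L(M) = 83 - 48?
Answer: 1/22602 ≈ 4.4244e-5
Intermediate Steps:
L(M) = 35
S = -13329 (S = (35 + 2) - 13366 = 37 - 13366 = -13329)
1/(S + 35931) = 1/(-13329 + 35931) = 1/22602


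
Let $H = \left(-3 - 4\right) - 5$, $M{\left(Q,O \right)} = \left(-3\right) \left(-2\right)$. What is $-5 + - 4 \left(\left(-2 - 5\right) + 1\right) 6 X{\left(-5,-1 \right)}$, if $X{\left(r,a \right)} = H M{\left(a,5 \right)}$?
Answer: $-10373$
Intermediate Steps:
$M{\left(Q,O \right)} = 6$
$H = -12$ ($H = -7 - 5 = -12$)
$X{\left(r,a \right)} = -72$ ($X{\left(r,a \right)} = \left(-12\right) 6 = -72$)
$-5 + - 4 \left(\left(-2 - 5\right) + 1\right) 6 X{\left(-5,-1 \right)} = -5 + - 4 \left(\left(-2 - 5\right) + 1\right) 6 \left(-72\right) = -5 + - 4 \left(-7 + 1\right) 6 \left(-72\right) = -5 + \left(-4\right) \left(-6\right) 6 \left(-72\right) = -5 + 24 \cdot 6 \left(-72\right) = -5 + 144 \left(-72\right) = -5 - 10368 = -10373$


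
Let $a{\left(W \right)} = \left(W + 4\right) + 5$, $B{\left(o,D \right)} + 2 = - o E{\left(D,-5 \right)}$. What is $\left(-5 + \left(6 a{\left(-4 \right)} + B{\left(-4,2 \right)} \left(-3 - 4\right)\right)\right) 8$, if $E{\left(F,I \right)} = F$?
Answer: $-136$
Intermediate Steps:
$B{\left(o,D \right)} = -2 - D o$ ($B{\left(o,D \right)} = -2 + - o D = -2 - D o$)
$a{\left(W \right)} = 9 + W$ ($a{\left(W \right)} = \left(4 + W\right) + 5 = 9 + W$)
$\left(-5 + \left(6 a{\left(-4 \right)} + B{\left(-4,2 \right)} \left(-3 - 4\right)\right)\right) 8 = \left(-5 + \left(6 \left(9 - 4\right) + \left(-2 - 2 \left(-4\right)\right) \left(-3 - 4\right)\right)\right) 8 = \left(-5 + \left(6 \cdot 5 + \left(-2 + 8\right) \left(-7\right)\right)\right) 8 = \left(-5 + \left(30 + 6 \left(-7\right)\right)\right) 8 = \left(-5 + \left(30 - 42\right)\right) 8 = \left(-5 - 12\right) 8 = \left(-17\right) 8 = -136$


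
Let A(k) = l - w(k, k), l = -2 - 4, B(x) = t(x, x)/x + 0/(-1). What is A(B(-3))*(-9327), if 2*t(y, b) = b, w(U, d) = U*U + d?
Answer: 251829/4 ≈ 62957.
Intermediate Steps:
w(U, d) = d + U² (w(U, d) = U² + d = d + U²)
t(y, b) = b/2
B(x) = ½ (B(x) = (x/2)/x + 0/(-1) = ½ + 0*(-1) = ½ + 0 = ½)
l = -6
A(k) = -6 - k - k² (A(k) = -6 - (k + k²) = -6 + (-k - k²) = -6 - k - k²)
A(B(-3))*(-9327) = (-6 - 1*½ - (½)²)*(-9327) = (-6 - ½ - 1*¼)*(-9327) = (-6 - ½ - ¼)*(-9327) = -27/4*(-9327) = 251829/4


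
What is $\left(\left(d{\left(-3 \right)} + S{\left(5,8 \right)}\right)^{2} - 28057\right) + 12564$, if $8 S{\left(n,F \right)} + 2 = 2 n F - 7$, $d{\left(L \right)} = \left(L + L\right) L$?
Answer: $- \frac{945327}{64} \approx -14771.0$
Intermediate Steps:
$d{\left(L \right)} = 2 L^{2}$ ($d{\left(L \right)} = 2 L L = 2 L^{2}$)
$S{\left(n,F \right)} = - \frac{9}{8} + \frac{F n}{4}$ ($S{\left(n,F \right)} = - \frac{1}{4} + \frac{2 n F - 7}{8} = - \frac{1}{4} + \frac{2 F n - 7}{8} = - \frac{1}{4} + \frac{-7 + 2 F n}{8} = - \frac{1}{4} + \left(- \frac{7}{8} + \frac{F n}{4}\right) = - \frac{9}{8} + \frac{F n}{4}$)
$\left(\left(d{\left(-3 \right)} + S{\left(5,8 \right)}\right)^{2} - 28057\right) + 12564 = \left(\left(2 \left(-3\right)^{2} - \left(\frac{9}{8} - 10\right)\right)^{2} - 28057\right) + 12564 = \left(\left(2 \cdot 9 + \left(- \frac{9}{8} + 10\right)\right)^{2} - 28057\right) + 12564 = \left(\left(18 + \frac{71}{8}\right)^{2} - 28057\right) + 12564 = \left(\left(\frac{215}{8}\right)^{2} - 28057\right) + 12564 = \left(\frac{46225}{64} - 28057\right) + 12564 = - \frac{1749423}{64} + 12564 = - \frac{945327}{64}$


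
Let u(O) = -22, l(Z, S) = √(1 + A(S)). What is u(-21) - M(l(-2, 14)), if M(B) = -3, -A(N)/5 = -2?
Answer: -19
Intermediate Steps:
A(N) = 10 (A(N) = -5*(-2) = 10)
l(Z, S) = √11 (l(Z, S) = √(1 + 10) = √11)
u(-21) - M(l(-2, 14)) = -22 - 1*(-3) = -22 + 3 = -19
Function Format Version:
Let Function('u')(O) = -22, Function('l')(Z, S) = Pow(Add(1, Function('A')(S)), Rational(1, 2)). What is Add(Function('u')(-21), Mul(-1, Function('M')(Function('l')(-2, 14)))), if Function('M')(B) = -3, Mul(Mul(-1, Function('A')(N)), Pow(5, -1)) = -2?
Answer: -19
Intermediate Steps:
Function('A')(N) = 10 (Function('A')(N) = Mul(-5, -2) = 10)
Function('l')(Z, S) = Pow(11, Rational(1, 2)) (Function('l')(Z, S) = Pow(Add(1, 10), Rational(1, 2)) = Pow(11, Rational(1, 2)))
Add(Function('u')(-21), Mul(-1, Function('M')(Function('l')(-2, 14)))) = Add(-22, Mul(-1, -3)) = Add(-22, 3) = -19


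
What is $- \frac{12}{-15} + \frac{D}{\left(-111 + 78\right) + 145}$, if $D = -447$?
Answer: $- \frac{1787}{560} \approx -3.1911$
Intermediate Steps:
$- \frac{12}{-15} + \frac{D}{\left(-111 + 78\right) + 145} = - \frac{12}{-15} - \frac{447}{\left(-111 + 78\right) + 145} = \left(-12\right) \left(- \frac{1}{15}\right) - \frac{447}{-33 + 145} = \frac{4}{5} - \frac{447}{112} = - \frac{1787}{560}$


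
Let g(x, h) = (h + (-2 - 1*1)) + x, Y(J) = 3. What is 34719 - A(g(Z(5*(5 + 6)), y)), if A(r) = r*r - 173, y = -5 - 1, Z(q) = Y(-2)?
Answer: 34856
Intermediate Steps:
Z(q) = 3
y = -6
g(x, h) = -3 + h + x (g(x, h) = (h + (-2 - 1)) + x = (h - 3) + x = (-3 + h) + x = -3 + h + x)
A(r) = -173 + r**2 (A(r) = r**2 - 173 = -173 + r**2)
34719 - A(g(Z(5*(5 + 6)), y)) = 34719 - (-173 + (-3 - 6 + 3)**2) = 34719 - (-173 + (-6)**2) = 34719 - (-173 + 36) = 34719 - 1*(-137) = 34719 + 137 = 34856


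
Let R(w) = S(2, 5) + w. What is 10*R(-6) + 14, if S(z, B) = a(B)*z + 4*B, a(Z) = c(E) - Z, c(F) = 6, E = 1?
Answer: 174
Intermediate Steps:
a(Z) = 6 - Z
S(z, B) = 4*B + z*(6 - B) (S(z, B) = (6 - B)*z + 4*B = z*(6 - B) + 4*B = 4*B + z*(6 - B))
R(w) = 22 + w (R(w) = (4*5 - 1*2*(-6 + 5)) + w = (20 - 1*2*(-1)) + w = (20 + 2) + w = 22 + w)
10*R(-6) + 14 = 10*(22 - 6) + 14 = 10*16 + 14 = 160 + 14 = 174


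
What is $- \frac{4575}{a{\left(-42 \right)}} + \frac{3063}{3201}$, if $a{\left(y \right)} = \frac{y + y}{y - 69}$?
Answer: $- \frac{180587837}{29876} \approx -6044.6$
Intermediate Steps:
$a{\left(y \right)} = \frac{2 y}{-69 + y}$
$- \frac{4575}{a{\left(-42 \right)}} + \frac{3063}{3201} = - \frac{4575}{2 \left(-42\right) \frac{1}{-69 - 42}} + \frac{3063}{3201} = - \frac{4575}{2 \left(-42\right) \frac{1}{-111}} + 3063 \cdot \frac{1}{3201} = - \frac{4575}{2 \left(-42\right) \left(- \frac{1}{111}\right)} + \frac{1021}{1067} = - \frac{4575}{\frac{28}{37}} + \frac{1021}{1067} = \left(-4575\right) \frac{37}{28} + \frac{1021}{1067} = - \frac{169275}{28} + \frac{1021}{1067} = - \frac{180587837}{29876}$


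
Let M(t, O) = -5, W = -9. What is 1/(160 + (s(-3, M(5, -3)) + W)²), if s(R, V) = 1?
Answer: 1/224 ≈ 0.0044643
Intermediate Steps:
1/(160 + (s(-3, M(5, -3)) + W)²) = 1/(160 + (1 - 9)²) = 1/(160 + (-8)²) = 1/(160 + 64) = 1/224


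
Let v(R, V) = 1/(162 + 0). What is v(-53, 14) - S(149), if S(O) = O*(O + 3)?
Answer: -3668975/162 ≈ -22648.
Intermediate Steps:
v(R, V) = 1/162
S(O) = O*(3 + O)
v(-53, 14) - S(149) = 1/162 - 149*(3 + 149) = 1/162 - 149*152 = 1/162 - 1*22648 = 1/162 - 22648 = -3668975/162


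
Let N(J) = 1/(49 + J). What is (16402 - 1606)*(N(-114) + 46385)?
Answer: 44610295104/65 ≈ 6.8631e+8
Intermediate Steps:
(16402 - 1606)*(N(-114) + 46385) = (16402 - 1606)*(1/(49 - 114) + 46385) = 14796*(1/(-65) + 46385) = 14796*(-1/65 + 46385) = 14796*(3015024/65) = 44610295104/65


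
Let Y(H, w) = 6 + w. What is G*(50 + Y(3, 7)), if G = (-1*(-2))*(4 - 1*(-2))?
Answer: 756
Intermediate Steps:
G = 12 (G = 2*(4 + 2) = 2*6 = 12)
G*(50 + Y(3, 7)) = 12*(50 + (6 + 7)) = 12*(50 + 13) = 12*63 = 756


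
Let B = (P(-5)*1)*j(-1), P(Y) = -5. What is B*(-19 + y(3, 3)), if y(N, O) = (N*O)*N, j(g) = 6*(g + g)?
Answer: 480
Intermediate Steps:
j(g) = 12*g (j(g) = 6*(2*g) = 12*g)
y(N, O) = O*N²
B = 60 (B = (-5*1)*(12*(-1)) = -5*(-12) = 60)
B*(-19 + y(3, 3)) = 60*(-19 + 3*3²) = 60*(-19 + 3*9) = 60*(-19 + 27) = 60*8 = 480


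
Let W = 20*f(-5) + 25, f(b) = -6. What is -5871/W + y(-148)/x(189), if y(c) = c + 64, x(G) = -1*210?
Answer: 311/5 ≈ 62.200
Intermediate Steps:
x(G) = -210
y(c) = 64 + c
W = -95 (W = 20*(-6) + 25 = -120 + 25 = -95)
-5871/W + y(-148)/x(189) = -5871/(-95) + (64 - 148)/(-210) = -5871*(-1/95) - 84*(-1/210) = 309/5 + ⅖ = 311/5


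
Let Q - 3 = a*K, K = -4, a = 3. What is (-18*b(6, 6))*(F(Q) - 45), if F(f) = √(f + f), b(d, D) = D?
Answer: 4860 - 324*I*√2 ≈ 4860.0 - 458.21*I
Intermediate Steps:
Q = -9 (Q = 3 + 3*(-4) = 3 - 12 = -9)
F(f) = √2*√f (F(f) = √(2*f) = √2*√f)
(-18*b(6, 6))*(F(Q) - 45) = (-18*6)*(√2*√(-9) - 45) = -108*(√2*(3*I) - 45) = -108*(3*I*√2 - 45) = -108*(-45 + 3*I*√2) = 4860 - 324*I*√2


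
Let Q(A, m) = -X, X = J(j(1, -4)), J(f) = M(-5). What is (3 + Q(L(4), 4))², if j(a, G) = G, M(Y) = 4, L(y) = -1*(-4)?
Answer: 1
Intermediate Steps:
L(y) = 4
J(f) = 4
X = 4
Q(A, m) = -4 (Q(A, m) = -1*4 = -4)
(3 + Q(L(4), 4))² = (3 - 4)² = (-1)² = 1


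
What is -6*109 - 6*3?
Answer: -672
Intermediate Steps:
-6*109 - 6*3 = -654 - 18 = -672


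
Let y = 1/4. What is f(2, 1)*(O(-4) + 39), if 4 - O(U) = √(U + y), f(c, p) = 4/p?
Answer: 172 - 2*I*√15 ≈ 172.0 - 7.746*I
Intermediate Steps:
y = ¼ ≈ 0.25000
O(U) = 4 - √(¼ + U) (O(U) = 4 - √(U + ¼) = 4 - √(¼ + U))
f(2, 1)*(O(-4) + 39) = (4/1)*((4 - √(1 + 4*(-4))/2) + 39) = (4*1)*((4 - √(1 - 16)/2) + 39) = 4*((4 - I*√15/2) + 39) = 4*(43 - I*√15/2) = 172 - 2*I*√15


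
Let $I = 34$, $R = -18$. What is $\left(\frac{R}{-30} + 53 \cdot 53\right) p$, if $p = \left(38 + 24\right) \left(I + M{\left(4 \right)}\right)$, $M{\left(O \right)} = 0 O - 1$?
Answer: $\frac{28742208}{5} \approx 5.7484 \cdot 10^{6}$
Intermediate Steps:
$M{\left(O \right)} = -1$ ($M{\left(O \right)} = 0 - 1 = -1$)
$p = 2046$ ($p = \left(38 + 24\right) \left(34 - 1\right) = 62 \cdot 33 = 2046$)
$\left(\frac{R}{-30} + 53 \cdot 53\right) p = \left(- \frac{18}{-30} + 53 \cdot 53\right) 2046 = \left(\left(-18\right) \left(- \frac{1}{30}\right) + 2809\right) 2046 = \left(\frac{3}{5} + 2809\right) 2046 = \frac{14048}{5} \cdot 2046 = \frac{28742208}{5}$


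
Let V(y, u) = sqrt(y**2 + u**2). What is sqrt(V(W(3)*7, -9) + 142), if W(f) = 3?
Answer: sqrt(142 + 3*sqrt(58)) ≈ 12.839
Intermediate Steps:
V(y, u) = sqrt(u**2 + y**2)
sqrt(V(W(3)*7, -9) + 142) = sqrt(sqrt((-9)**2 + (3*7)**2) + 142) = sqrt(sqrt(81 + 21**2) + 142) = sqrt(sqrt(81 + 441) + 142) = sqrt(sqrt(522) + 142) = sqrt(3*sqrt(58) + 142) = sqrt(142 + 3*sqrt(58))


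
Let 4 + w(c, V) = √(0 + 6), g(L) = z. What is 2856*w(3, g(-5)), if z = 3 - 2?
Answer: -11424 + 2856*√6 ≈ -4428.3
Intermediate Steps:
z = 1
g(L) = 1
w(c, V) = -4 + √6 (w(c, V) = -4 + √(0 + 6) = -4 + √6)
2856*w(3, g(-5)) = 2856*(-4 + √6) = -11424 + 2856*√6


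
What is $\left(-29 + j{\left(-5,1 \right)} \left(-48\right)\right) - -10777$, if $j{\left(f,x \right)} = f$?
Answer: $10988$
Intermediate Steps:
$\left(-29 + j{\left(-5,1 \right)} \left(-48\right)\right) - -10777 = \left(-29 - -240\right) - -10777 = \left(-29 + 240\right) + 10777 = 211 + 10777 = 10988$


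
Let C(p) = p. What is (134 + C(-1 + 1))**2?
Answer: 17956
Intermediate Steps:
(134 + C(-1 + 1))**2 = (134 + (-1 + 1))**2 = (134 + 0)**2 = 134**2 = 17956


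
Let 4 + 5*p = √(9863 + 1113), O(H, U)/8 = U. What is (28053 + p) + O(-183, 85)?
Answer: 143661/5 + 28*√14/5 ≈ 28753.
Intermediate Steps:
O(H, U) = 8*U
p = -⅘ + 28*√14/5 (p = -⅘ + √(9863 + 1113)/5 = -⅘ + √10976/5 = -⅘ + (28*√14)/5 = -⅘ + 28*√14/5 ≈ 20.153)
(28053 + p) + O(-183, 85) = (28053 + (-⅘ + 28*√14/5)) + 8*85 = (140261/5 + 28*√14/5) + 680 = 143661/5 + 28*√14/5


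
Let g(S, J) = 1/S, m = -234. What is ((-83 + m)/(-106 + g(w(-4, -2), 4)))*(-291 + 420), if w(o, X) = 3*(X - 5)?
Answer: 858753/2227 ≈ 385.61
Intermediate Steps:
w(o, X) = -15 + 3*X (w(o, X) = 3*(-5 + X) = -15 + 3*X)
((-83 + m)/(-106 + g(w(-4, -2), 4)))*(-291 + 420) = ((-83 - 234)/(-106 + 1/(-15 + 3*(-2))))*(-291 + 420) = -317/(-106 + 1/(-15 - 6))*129 = -317/(-106 + 1/(-21))*129 = -317/(-106 - 1/21)*129 = -317/(-2227/21)*129 = -317*(-21/2227)*129 = (6657/2227)*129 = 858753/2227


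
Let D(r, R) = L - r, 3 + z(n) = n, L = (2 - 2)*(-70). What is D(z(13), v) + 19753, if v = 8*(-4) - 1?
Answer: 19743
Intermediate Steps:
L = 0 (L = 0*(-70) = 0)
z(n) = -3 + n
v = -33 (v = -32 - 1 = -33)
D(r, R) = -r (D(r, R) = 0 - r = -r)
D(z(13), v) + 19753 = -(-3 + 13) + 19753 = -1*10 + 19753 = -10 + 19753 = 19743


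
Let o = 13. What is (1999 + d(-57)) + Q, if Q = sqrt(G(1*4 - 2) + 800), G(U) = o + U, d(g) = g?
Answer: 1942 + sqrt(815) ≈ 1970.5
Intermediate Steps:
G(U) = 13 + U
Q = sqrt(815) (Q = sqrt((13 + (1*4 - 2)) + 800) = sqrt((13 + (4 - 2)) + 800) = sqrt((13 + 2) + 800) = sqrt(15 + 800) = sqrt(815) ≈ 28.548)
(1999 + d(-57)) + Q = (1999 - 57) + sqrt(815) = 1942 + sqrt(815)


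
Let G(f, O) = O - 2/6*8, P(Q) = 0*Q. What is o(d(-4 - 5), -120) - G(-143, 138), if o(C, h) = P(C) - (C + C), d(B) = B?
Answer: -352/3 ≈ -117.33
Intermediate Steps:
P(Q) = 0
o(C, h) = -2*C (o(C, h) = 0 - (C + C) = 0 - 2*C = -2*C)
G(f, O) = -8/3 + O (G(f, O) = O - 2*1/6*8 = O - 1/3*8 = O - 8/3 = -8/3 + O)
o(d(-4 - 5), -120) - G(-143, 138) = -2*(-4 - 5) - (-8/3 + 138) = -2*(-9) - 1*406/3 = 18 - 406/3 = -352/3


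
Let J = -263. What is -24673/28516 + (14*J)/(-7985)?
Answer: -92017993/227700260 ≈ -0.40412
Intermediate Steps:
-24673/28516 + (14*J)/(-7985) = -24673/28516 + (14*(-263))/(-7985) = -24673*1/28516 - 3682*(-1/7985) = -24673/28516 + 3682/7985 = -92017993/227700260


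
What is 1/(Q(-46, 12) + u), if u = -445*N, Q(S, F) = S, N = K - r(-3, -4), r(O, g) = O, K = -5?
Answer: 1/844 ≈ 0.0011848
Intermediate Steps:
N = -2 (N = -5 - 1*(-3) = -5 + 3 = -2)
u = 890 (u = -445*(-2) = 890)
1/(Q(-46, 12) + u) = 1/(-46 + 890) = 1/844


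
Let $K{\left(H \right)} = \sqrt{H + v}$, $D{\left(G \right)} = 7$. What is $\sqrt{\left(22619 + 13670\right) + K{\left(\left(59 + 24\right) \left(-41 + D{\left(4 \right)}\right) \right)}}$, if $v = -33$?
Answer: $\sqrt{36289 + i \sqrt{2855}} \approx 190.5 + 0.14 i$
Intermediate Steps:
$K{\left(H \right)} = \sqrt{-33 + H}$ ($K{\left(H \right)} = \sqrt{H - 33} = \sqrt{-33 + H}$)
$\sqrt{\left(22619 + 13670\right) + K{\left(\left(59 + 24\right) \left(-41 + D{\left(4 \right)}\right) \right)}} = \sqrt{\left(22619 + 13670\right) + \sqrt{-33 + \left(59 + 24\right) \left(-41 + 7\right)}} = \sqrt{36289 + \sqrt{-33 + 83 \left(-34\right)}} = \sqrt{36289 + \sqrt{-33 - 2822}} = \sqrt{36289 + \sqrt{-2855}} = \sqrt{36289 + i \sqrt{2855}}$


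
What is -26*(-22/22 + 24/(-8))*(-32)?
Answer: -3328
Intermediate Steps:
-26*(-22/22 + 24/(-8))*(-32) = -26*(-22*1/22 + 24*(-⅛))*(-32) = -26*(-1 - 3)*(-32) = -26*(-4)*(-32) = 104*(-32) = -3328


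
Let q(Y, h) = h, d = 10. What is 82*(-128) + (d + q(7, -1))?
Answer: -10487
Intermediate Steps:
82*(-128) + (d + q(7, -1)) = 82*(-128) + (10 - 1) = -10496 + 9 = -10487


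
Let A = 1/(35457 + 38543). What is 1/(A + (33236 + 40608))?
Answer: 74000/5464456001 ≈ 1.3542e-5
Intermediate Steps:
A = 1/74000 ≈ 1.3514e-5
1/(A + (33236 + 40608)) = 1/(1/74000 + (33236 + 40608)) = 1/(1/74000 + 73844) = 1/(5464456001/74000) = 74000/5464456001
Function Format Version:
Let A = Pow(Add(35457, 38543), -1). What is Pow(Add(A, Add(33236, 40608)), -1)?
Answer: Rational(74000, 5464456001) ≈ 1.3542e-5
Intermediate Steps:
A = Rational(1, 74000) (A = Pow(74000, -1) = Rational(1, 74000) ≈ 1.3514e-5)
Pow(Add(A, Add(33236, 40608)), -1) = Pow(Add(Rational(1, 74000), Add(33236, 40608)), -1) = Pow(Add(Rational(1, 74000), 73844), -1) = Pow(Rational(5464456001, 74000), -1) = Rational(74000, 5464456001)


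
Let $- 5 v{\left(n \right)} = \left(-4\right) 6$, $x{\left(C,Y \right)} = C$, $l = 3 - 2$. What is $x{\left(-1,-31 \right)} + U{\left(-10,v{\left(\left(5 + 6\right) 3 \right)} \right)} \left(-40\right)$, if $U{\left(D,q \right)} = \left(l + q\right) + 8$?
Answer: $-553$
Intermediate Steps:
$l = 1$
$v{\left(n \right)} = \frac{24}{5}$ ($v{\left(n \right)} = - \frac{\left(-4\right) 6}{5} = \left(- \frac{1}{5}\right) \left(-24\right) = \frac{24}{5}$)
$U{\left(D,q \right)} = 9 + q$ ($U{\left(D,q \right)} = \left(1 + q\right) + 8 = 9 + q$)
$x{\left(-1,-31 \right)} + U{\left(-10,v{\left(\left(5 + 6\right) 3 \right)} \right)} \left(-40\right) = -1 + \left(9 + \frac{24}{5}\right) \left(-40\right) = -1 + \frac{69}{5} \left(-40\right) = -1 - 552 = -553$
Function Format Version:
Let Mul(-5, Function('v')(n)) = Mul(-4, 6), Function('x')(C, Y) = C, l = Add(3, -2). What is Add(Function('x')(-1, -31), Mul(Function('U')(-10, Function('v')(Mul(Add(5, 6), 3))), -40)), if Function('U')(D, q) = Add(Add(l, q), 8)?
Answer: -553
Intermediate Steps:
l = 1
Function('v')(n) = Rational(24, 5) (Function('v')(n) = Mul(Rational(-1, 5), Mul(-4, 6)) = Mul(Rational(-1, 5), -24) = Rational(24, 5))
Function('U')(D, q) = Add(9, q) (Function('U')(D, q) = Add(Add(1, q), 8) = Add(9, q))
Add(Function('x')(-1, -31), Mul(Function('U')(-10, Function('v')(Mul(Add(5, 6), 3))), -40)) = Add(-1, Mul(Add(9, Rational(24, 5)), -40)) = Add(-1, Mul(Rational(69, 5), -40)) = Add(-1, -552) = -553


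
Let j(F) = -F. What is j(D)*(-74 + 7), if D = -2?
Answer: -134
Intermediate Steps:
j(D)*(-74 + 7) = (-1*(-2))*(-74 + 7) = 2*(-67) = -134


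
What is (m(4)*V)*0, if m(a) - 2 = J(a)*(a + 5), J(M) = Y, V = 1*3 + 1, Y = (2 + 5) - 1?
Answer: 0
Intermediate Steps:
Y = 6 (Y = 7 - 1 = 6)
V = 4 (V = 3 + 1 = 4)
J(M) = 6
m(a) = 32 + 6*a (m(a) = 2 + 6*(a + 5) = 2 + 6*(5 + a) = 2 + (30 + 6*a) = 32 + 6*a)
(m(4)*V)*0 = ((32 + 6*4)*4)*0 = ((32 + 24)*4)*0 = (56*4)*0 = 224*0 = 0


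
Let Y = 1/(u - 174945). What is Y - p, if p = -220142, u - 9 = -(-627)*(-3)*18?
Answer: 45964328747/208794 ≈ 2.2014e+5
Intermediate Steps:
u = -33849 (u = 9 - (-627)*(-3)*18 = 9 - 33*57*18 = 9 - 1881*18 = 9 - 33858 = -33849)
Y = -1/208794 (Y = 1/(-33849 - 174945) = 1/(-208794) = -1/208794 ≈ -4.7894e-6)
Y - p = -1/208794 - 1*(-220142) = -1/208794 + 220142 = 45964328747/208794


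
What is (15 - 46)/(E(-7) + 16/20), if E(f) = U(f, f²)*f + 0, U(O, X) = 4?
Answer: 155/136 ≈ 1.1397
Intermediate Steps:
E(f) = 4*f (E(f) = 4*f + 0 = 4*f)
(15 - 46)/(E(-7) + 16/20) = (15 - 46)/(4*(-7) + 16/20) = -31/(-28 + 16*(1/20)) = -31/(-28 + ⅘) = -31/(-136/5) = -31*(-5/136) = 155/136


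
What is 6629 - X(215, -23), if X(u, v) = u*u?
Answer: -39596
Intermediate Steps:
X(u, v) = u**2
6629 - X(215, -23) = 6629 - 1*215**2 = 6629 - 1*46225 = 6629 - 46225 = -39596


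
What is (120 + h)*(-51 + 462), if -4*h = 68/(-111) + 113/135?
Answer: 328317623/6660 ≈ 49297.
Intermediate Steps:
h = -1121/19980 (h = -(68/(-111) + 113/135)/4 = -(68*(-1/111) + 113*(1/135))/4 = -(-68/111 + 113/135)/4 = -¼*1121/4995 = -1121/19980 ≈ -0.056106)
(120 + h)*(-51 + 462) = (120 - 1121/19980)*(-51 + 462) = (2396479/19980)*411 = 328317623/6660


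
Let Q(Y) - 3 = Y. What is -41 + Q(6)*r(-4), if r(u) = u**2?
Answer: 103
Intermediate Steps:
Q(Y) = 3 + Y
-41 + Q(6)*r(-4) = -41 + (3 + 6)*(-4)**2 = -41 + 9*16 = -41 + 144 = 103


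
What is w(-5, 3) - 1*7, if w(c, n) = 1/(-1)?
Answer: -8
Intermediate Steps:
w(c, n) = -1 (w(c, n) = 1*(-1) = -1)
w(-5, 3) - 1*7 = -1 - 1*7 = -1 - 7 = -8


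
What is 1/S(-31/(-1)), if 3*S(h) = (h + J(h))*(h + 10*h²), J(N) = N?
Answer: 3/597742 ≈ 5.0189e-6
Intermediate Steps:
S(h) = 2*h*(h + 10*h²)/3 (S(h) = ((h + h)*(h + 10*h²))/3 = ((2*h)*(h + 10*h²))/3 = (2*h*(h + 10*h²))/3 = 2*h*(h + 10*h²)/3)
1/S(-31/(-1)) = 1/(2*(-31/(-1))²*(1 + 10*(-31/(-1)))/3) = 1/(2*(-31*(-1))²*(1 + 10*(-31*(-1)))/3) = 1/((⅔)*31²*(1 + 10*31)) = 1/((⅔)*961*(1 + 310)) = 1/((⅔)*961*311) = 1/(597742/3) = 3/597742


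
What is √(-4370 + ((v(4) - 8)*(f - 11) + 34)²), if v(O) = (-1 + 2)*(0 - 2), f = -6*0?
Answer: 7*√334 ≈ 127.93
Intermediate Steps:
f = 0
v(O) = -2 (v(O) = 1*(-2) = -2)
√(-4370 + ((v(4) - 8)*(f - 11) + 34)²) = √(-4370 + ((-2 - 8)*(0 - 11) + 34)²) = √(-4370 + (-10*(-11) + 34)²) = √(-4370 + (110 + 34)²) = √(-4370 + 144²) = √(-4370 + 20736) = √16366 = 7*√334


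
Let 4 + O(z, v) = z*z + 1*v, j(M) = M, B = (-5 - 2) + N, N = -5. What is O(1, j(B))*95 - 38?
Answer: -1463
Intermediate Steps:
B = -12 (B = (-5 - 2) - 5 = -7 - 5 = -12)
O(z, v) = -4 + v + z**2 (O(z, v) = -4 + (z*z + 1*v) = -4 + (z**2 + v) = -4 + (v + z**2) = -4 + v + z**2)
O(1, j(B))*95 - 38 = (-4 - 12 + 1**2)*95 - 38 = (-4 - 12 + 1)*95 - 38 = -15*95 - 38 = -1425 - 38 = -1463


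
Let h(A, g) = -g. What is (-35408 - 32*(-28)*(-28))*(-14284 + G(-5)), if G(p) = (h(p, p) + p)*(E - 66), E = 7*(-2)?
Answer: 864124864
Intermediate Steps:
E = -14
G(p) = 0 (G(p) = (-p + p)*(-14 - 66) = 0*(-80) = 0)
(-35408 - 32*(-28)*(-28))*(-14284 + G(-5)) = (-35408 - 32*(-28)*(-28))*(-14284 + 0) = (-35408 + 896*(-28))*(-14284) = (-35408 - 25088)*(-14284) = -60496*(-14284) = 864124864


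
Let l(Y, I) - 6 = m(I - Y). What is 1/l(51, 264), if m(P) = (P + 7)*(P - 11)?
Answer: 1/44446 ≈ 2.2499e-5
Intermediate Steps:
m(P) = (-11 + P)*(7 + P) (m(P) = (7 + P)*(-11 + P) = (-11 + P)*(7 + P))
l(Y, I) = -71 + (I - Y)**2 - 4*I + 4*Y (l(Y, I) = 6 + (-77 + (I - Y)**2 - 4*(I - Y)) = 6 + (-77 + (I - Y)**2 + (-4*I + 4*Y)) = 6 + (-77 + (I - Y)**2 - 4*I + 4*Y) = -71 + (I - Y)**2 - 4*I + 4*Y)
1/l(51, 264) = 1/(-71 + (264 - 1*51)**2 - 4*264 + 4*51) = 1/(-71 + (264 - 51)**2 - 1056 + 204) = 1/(-71 + 213**2 - 1056 + 204) = 1/(-71 + 45369 - 1056 + 204) = 1/44446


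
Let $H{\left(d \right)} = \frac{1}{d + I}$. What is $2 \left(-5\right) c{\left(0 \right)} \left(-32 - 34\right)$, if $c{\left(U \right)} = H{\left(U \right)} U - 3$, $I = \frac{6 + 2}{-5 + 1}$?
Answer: $-1980$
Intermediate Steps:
$I = -2$ ($I = \frac{8}{-4} = 8 \left(- \frac{1}{4}\right) = -2$)
$H{\left(d \right)} = \frac{1}{-2 + d}$ ($H{\left(d \right)} = \frac{1}{d - 2} = \frac{1}{-2 + d}$)
$c{\left(U \right)} = -3 + \frac{U}{-2 + U}$ ($c{\left(U \right)} = \frac{U}{-2 + U} - 3 = -3 + \frac{U}{-2 + U}$)
$2 \left(-5\right) c{\left(0 \right)} \left(-32 - 34\right) = 2 \left(-5\right) \frac{2 \left(3 - 0\right)}{-2 + 0} \left(-32 - 34\right) = - 10 \frac{2 \left(3 + 0\right)}{-2} \left(-66\right) = - 10 \cdot 2 \left(- \frac{1}{2}\right) 3 \left(-66\right) = \left(-10\right) \left(-3\right) \left(-66\right) = 30 \left(-66\right) = -1980$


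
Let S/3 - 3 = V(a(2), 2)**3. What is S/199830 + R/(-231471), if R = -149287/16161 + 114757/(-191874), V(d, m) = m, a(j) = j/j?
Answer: 275747814927344/1328060562987514815 ≈ 0.00020763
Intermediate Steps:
a(j) = 1
S = 33 (S = 9 + 3*2**3 = 9 + 3*8 = 9 + 24 = 33)
R = -3388764635/344541746 (R = -149287*1/16161 + 114757*(-1/191874) = -149287/16161 - 114757/191874 = -3388764635/344541746 ≈ -9.8356)
S/199830 + R/(-231471) = 33/199830 - 3388764635/344541746/(-231471) = 33*(1/199830) - 3388764635/344541746*(-1/231471) = 11/66610 + 3388764635/79751422488366 = 275747814927344/1328060562987514815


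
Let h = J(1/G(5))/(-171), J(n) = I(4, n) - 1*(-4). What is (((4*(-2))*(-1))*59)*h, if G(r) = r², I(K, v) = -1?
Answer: -472/57 ≈ -8.2807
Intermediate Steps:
J(n) = 3 (J(n) = -1 - 1*(-4) = -1 + 4 = 3)
h = -1/57 (h = 3/(-171) = 3*(-1/171) = -1/57 ≈ -0.017544)
(((4*(-2))*(-1))*59)*h = (((4*(-2))*(-1))*59)*(-1/57) = (-8*(-1)*59)*(-1/57) = (8*59)*(-1/57) = 472*(-1/57) = -472/57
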